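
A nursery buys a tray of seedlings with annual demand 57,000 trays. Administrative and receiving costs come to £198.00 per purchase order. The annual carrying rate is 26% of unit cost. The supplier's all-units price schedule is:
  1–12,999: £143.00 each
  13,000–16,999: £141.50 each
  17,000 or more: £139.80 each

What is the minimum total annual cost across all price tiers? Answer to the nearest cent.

Holding cost per unit per year at price C is H = 0.26·C.
Evaluate total cost at each tier's feasible EOQ or, if the EOQ is below the tier, at the tier's minimum quantity.
EOQ at £143.00 = 779.2 (feasible in tier 1): TC = 57,000×£143.00 + (57,000/779.2)×198 + (779.2/2)×0.26×£143.00 = £8,179,969.41.
EOQ at £141.50 = 783.3 < 13000, so use break Q=13000: TC = 57,000×£141.50 + (57,000/13000.0)×198 + (13000.0/2)×0.26×£141.50 = £8,305,503.15.
EOQ at £139.80 = 788.0 < 17000, so use break Q=17000: TC = 57,000×£139.80 + (57,000/17000.0)×198 + (17000.0/2)×0.26×£139.80 = £8,278,221.88.
Lowest total cost among the candidates is at Q = 779.2.

TC* ≈ £8,179,969.41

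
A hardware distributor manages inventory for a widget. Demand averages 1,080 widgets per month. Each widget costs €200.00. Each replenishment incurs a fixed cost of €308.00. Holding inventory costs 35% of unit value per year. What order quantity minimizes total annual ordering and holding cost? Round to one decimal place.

Annual demand D = 1,080 × 12 = 12,960.
Holding cost H = 0.35 × €200.00 = €70.0000 per unit per year.
EOQ = √(2DS / H) = √(2 × 12,960 × 308 / 70).
= √(7,983,360 / 70) = √114,048 ≈ 337.710.

Q* ≈ 337.7 widgets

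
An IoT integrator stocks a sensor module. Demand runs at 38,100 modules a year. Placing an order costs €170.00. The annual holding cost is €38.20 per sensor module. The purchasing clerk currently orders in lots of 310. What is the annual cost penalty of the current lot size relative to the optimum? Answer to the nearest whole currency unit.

Extra cost ≈ €4,569 per year

EOQ = √(2DS/H) = √(2 × 38,100 × 170 / 38.2) ≈ 582.33.
Cost at Q* = (D/Q*)S + (Q*/2)H = √(2DSH) ≈ €22,245.06.
Cost at Q = 310: (38,100/310)×170 + (310/2)×38.2 = €20,893.55 + €5,921.00 = €26,814.55.
Excess = €26,814.55 − €22,245.06 = €4,569.49.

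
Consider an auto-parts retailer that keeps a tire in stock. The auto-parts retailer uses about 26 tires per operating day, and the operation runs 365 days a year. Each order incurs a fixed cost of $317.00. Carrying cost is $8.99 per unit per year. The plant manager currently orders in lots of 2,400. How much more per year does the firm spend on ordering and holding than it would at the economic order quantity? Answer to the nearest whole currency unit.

Extra cost ≈ $4,687 per year

Annual demand D = 26 × 365 = 9,490.
EOQ = √(2DS/H) = √(2 × 9,490 × 317 / 8.99) ≈ 818.08.
Cost at Q* = (D/Q*)S + (Q*/2)H = √(2DSH) ≈ $7,354.57.
Cost at Q = 2,400: (9,490/2,400)×317 + (2,400/2)×8.99 = $1,253.47 + $10,788.00 = $12,041.47.
Excess = $12,041.47 − $7,354.57 = $4,686.90.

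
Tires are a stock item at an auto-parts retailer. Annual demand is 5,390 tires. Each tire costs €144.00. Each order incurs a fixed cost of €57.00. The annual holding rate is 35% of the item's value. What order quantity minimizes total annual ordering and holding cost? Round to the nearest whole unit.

Q* ≈ 110 tires

Holding cost H = 0.35 × €144.00 = €50.4000 per unit per year.
EOQ = √(2DS / H) = √(2 × 5,390 × 57 / 50.4).
= √(614,460 / 50.4) = √12,191.6667 ≈ 110.416.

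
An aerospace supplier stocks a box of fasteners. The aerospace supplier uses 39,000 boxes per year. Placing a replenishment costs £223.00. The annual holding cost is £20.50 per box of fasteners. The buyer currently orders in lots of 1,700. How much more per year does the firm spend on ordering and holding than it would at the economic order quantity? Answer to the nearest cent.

EOQ = √(2DS/H) = √(2 × 39,000 × 223 / 20.5) ≈ 921.13.
Cost at Q* = (D/Q*)S + (Q*/2)H = √(2DSH) ≈ £18,883.25.
Cost at Q = 1,700: (39,000/1,700)×223 + (1,700/2)×20.5 = £5,115.88 + £17,425.00 = £22,540.88.
Excess = £22,540.88 − £18,883.25 = £3,657.64.

Extra cost ≈ £3,657.64 per year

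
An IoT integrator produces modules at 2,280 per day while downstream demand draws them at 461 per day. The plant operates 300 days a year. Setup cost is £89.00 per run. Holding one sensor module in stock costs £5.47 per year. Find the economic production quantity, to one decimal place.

Q* ≈ 2,375.1 modules

Annual demand D = 461 × 300 = 138,300.
Production build-up factor (1 − d/p) = 1 − 461/2,280 = 0.7978.
Q* = √(2DS / (H(1 − d/p))) = √(2 × 138,300 × 89 / (5.47 × 0.7978)).
= √(24,617,400 / 4.364) ≈ 2375.081.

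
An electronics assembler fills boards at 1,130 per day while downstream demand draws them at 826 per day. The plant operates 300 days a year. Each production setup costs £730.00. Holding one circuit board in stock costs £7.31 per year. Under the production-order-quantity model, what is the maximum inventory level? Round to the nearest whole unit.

Annual demand D = 826 × 300 = 247,800.
Production build-up factor (1 − d/p) = 1 − 826/1,130 = 0.2690.
Q* = √(2DS / (H(1 − d/p))) = √(2 × 247,800 × 730 / (7.31 × 0.2690)).
= √(361,788,000 / 1.9666) ≈ 13563.470.
Maximum inventory = Q*(1 − d/p) = 13563.470 × 0.2690 ≈ 3648.934.

I_max ≈ 3,649 boards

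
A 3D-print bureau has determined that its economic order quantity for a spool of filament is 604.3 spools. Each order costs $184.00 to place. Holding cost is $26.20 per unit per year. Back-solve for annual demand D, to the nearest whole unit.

D ≈ 25,999 spools per year

Squaring Q* = √(2DS/H) gives Q*² = 2DS/H.
From Q* = √(2DS/H): D = Q*²H / (2S) = 604.3² × 26.2 / (2 × 184) = 25999.121.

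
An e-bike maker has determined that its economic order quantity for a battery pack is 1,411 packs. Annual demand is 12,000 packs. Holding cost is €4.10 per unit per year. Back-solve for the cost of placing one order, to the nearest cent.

Squaring Q* = √(2DS/H) gives Q*² = 2DS/H.
From Q* = √(2DS/H): S = Q*²H / (2D) = 1,411² × 4.1 / (2 × 12,000) = 340.1157.

S ≈ €340.12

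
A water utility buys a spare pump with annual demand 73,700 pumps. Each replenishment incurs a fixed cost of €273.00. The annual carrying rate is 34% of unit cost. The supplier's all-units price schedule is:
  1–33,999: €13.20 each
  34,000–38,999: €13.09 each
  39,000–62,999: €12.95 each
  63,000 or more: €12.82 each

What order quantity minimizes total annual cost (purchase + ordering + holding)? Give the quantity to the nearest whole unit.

Q* ≈ 2,994 pumps

Holding cost per unit per year at price C is H = 0.34·C.
Candidates are each tier's EOQ (if it falls in that tier) and each price-break quantity.
EOQ at €13.20 = 2994.4 (feasible in tier 1): TC = 73,700×€13.20 + (73,700/2994.4)×273 + (2994.4/2)×0.34×€13.20 = €986,278.68.
EOQ at €13.09 = 3006.9 < 34000, so use break Q=34000: TC = 73,700×€13.09 + (73,700/34000.0)×273 + (34000.0/2)×0.34×€13.09 = €1,040,984.97.
EOQ at €12.95 = 3023.1 < 39000, so use break Q=39000: TC = 73,700×€12.95 + (73,700/39000.0)×273 + (39000.0/2)×0.34×€12.95 = €1,040,789.40.
EOQ at €12.82 = 3038.4 < 63000, so use break Q=63000: TC = 73,700×€12.82 + (73,700/63000.0)×273 + (63000.0/2)×0.34×€12.82 = €1,082,455.57.
Lowest total cost is €986,278.68 at Q = 2994.4.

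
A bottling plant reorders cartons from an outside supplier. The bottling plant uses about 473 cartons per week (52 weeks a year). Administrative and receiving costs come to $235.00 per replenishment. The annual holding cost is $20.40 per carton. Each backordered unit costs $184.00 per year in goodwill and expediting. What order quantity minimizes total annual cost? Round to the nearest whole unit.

Annual demand D = 473 × 52 = 24,596.
With planned backorders, Q* = √(2DS/H) · √((H+B)/B).
√(2DS/H) = √(2 × 24,596 × 235 / 20.4) = 752.777.
√((H+B)/B) = √((20.4+184)/184) = 1.0540.
Q* ≈ 793.410.

Q* ≈ 793 cartons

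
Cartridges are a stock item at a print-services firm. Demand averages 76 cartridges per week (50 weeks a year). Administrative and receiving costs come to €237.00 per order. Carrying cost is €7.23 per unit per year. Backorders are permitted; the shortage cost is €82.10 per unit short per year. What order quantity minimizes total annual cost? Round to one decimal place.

Annual demand D = 76 × 50 = 3,800.
With planned backorders, Q* = √(2DS/H) · √((H+B)/B).
√(2DS/H) = √(2 × 3,800 × 237 / 7.23) = 499.128.
√((H+B)/B) = √((7.23+82.1)/82.1) = 1.0431.
Q* ≈ 520.642.

Q* ≈ 520.6 cartridges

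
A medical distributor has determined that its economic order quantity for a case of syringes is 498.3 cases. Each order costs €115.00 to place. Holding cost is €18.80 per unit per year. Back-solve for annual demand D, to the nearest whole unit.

D ≈ 20,296 cases per year

Squaring Q* = √(2DS/H) gives Q*² = 2DS/H.
From Q* = √(2DS/H): D = Q*²H / (2S) = 498.3² × 18.8 / (2 × 115) = 20296.062.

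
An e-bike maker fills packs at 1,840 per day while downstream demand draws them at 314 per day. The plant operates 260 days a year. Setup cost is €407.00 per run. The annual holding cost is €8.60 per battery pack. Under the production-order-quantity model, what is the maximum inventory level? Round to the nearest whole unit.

Annual demand D = 314 × 260 = 81,640.
Production build-up factor (1 − d/p) = 1 − 314/1,840 = 0.8293.
Q* = √(2DS / (H(1 − d/p))) = √(2 × 81,640 × 407 / (8.6 × 0.8293)).
= √(66,454,960 / 7.1324) ≈ 3052.433.
Maximum inventory = Q*(1 − d/p) = 3052.433 × 0.8293 ≈ 2531.529.

I_max ≈ 2,532 packs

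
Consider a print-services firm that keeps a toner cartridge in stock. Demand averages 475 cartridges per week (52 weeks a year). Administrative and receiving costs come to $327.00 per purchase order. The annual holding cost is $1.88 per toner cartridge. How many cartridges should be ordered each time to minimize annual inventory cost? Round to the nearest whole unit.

Annual demand D = 475 × 52 = 24,700.
EOQ = √(2DS / H) = √(2 × 24,700 × 327 / 1.88).
= √(16,153,800 / 1.88) = √8,592,446.8085 ≈ 2931.288.

Q* ≈ 2,931 cartridges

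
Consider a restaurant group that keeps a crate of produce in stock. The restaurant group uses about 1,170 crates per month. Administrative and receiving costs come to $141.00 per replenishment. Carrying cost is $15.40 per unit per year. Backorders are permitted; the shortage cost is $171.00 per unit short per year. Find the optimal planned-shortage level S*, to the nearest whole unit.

S* ≈ 44 crates

Annual demand D = 1,170 × 12 = 14,040.
With planned backorders, Q* = √(2DS/H) · √((H+B)/B).
√(2DS/H) = √(2 × 14,040 × 141 / 15.4) = 507.046.
√((H+B)/B) = √((15.4+171)/171) = 1.0441.
Q* ≈ 529.386.
S* = Q* · H/(H+B) = 529.386 × 15.4/186.4 ≈ 43.737.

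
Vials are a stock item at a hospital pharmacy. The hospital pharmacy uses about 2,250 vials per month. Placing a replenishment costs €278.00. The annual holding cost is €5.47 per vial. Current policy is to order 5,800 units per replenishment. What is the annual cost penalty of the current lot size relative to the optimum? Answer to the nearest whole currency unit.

Extra cost ≈ €8,095 per year

Annual demand D = 2,250 × 12 = 27,000.
EOQ = √(2DS/H) = √(2 × 27,000 × 278 / 5.47) ≈ 1656.63.
Cost at Q* = (D/Q*)S + (Q*/2)H = √(2DSH) ≈ €9,061.77.
Cost at Q = 5,800: (27,000/5,800)×278 + (5,800/2)×5.47 = €1,294.14 + €15,863.00 = €17,157.14.
Excess = €17,157.14 − €9,061.77 = €8,095.37.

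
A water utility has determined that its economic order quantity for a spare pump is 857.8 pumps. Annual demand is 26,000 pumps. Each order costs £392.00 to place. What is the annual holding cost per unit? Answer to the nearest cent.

H ≈ £27.70

Squaring Q* = √(2DS/H) gives Q*² = 2DS/H.
From Q* = √(2DS/H): H = 2DS / Q*² = 2 × 26,000 × 392 / 857.8² = 27.7024.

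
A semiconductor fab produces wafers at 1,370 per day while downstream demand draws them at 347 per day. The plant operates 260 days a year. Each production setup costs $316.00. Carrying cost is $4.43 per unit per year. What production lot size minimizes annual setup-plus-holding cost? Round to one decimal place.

Q* ≈ 4,151.7 wafers

Annual demand D = 347 × 260 = 90,220.
Production build-up factor (1 − d/p) = 1 − 347/1,370 = 0.7467.
Q* = √(2DS / (H(1 − d/p))) = √(2 × 90,220 × 316 / (4.43 × 0.7467)).
= √(57,019,040 / 3.3079) ≈ 4151.744.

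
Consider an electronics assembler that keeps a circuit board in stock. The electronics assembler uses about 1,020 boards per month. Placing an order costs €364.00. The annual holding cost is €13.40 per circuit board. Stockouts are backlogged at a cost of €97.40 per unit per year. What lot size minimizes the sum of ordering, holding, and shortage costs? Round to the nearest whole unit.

Q* ≈ 870 boards

Annual demand D = 1,020 × 12 = 12,240.
With planned backorders, Q* = √(2DS/H) · √((H+B)/B).
√(2DS/H) = √(2 × 12,240 × 364 / 13.4) = 815.463.
√((H+B)/B) = √((13.4+97.4)/97.4) = 1.0666.
Q* ≈ 869.750.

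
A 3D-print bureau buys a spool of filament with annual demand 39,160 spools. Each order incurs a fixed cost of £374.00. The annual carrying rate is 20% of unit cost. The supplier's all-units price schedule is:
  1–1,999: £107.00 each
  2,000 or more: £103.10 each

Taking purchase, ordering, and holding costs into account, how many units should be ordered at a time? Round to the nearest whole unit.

Holding cost per unit per year at price C is H = 0.20·C.
Candidates are each tier's EOQ (if it falls in that tier) and each price-break quantity.
EOQ at £107.00 = 1169.9 (feasible in tier 1): TC = 39,160×£107.00 + (39,160/1169.9)×374 + (1169.9/2)×0.20×£107.00 = £4,215,156.81.
EOQ at £103.10 = 1191.9 < 2000, so use break Q=2000: TC = 39,160×£103.10 + (39,160/2000.0)×374 + (2000.0/2)×0.20×£103.10 = £4,065,338.92.
Lowest total cost is £4,065,338.92 at Q = 2000.0.

Q* ≈ 2,000 spools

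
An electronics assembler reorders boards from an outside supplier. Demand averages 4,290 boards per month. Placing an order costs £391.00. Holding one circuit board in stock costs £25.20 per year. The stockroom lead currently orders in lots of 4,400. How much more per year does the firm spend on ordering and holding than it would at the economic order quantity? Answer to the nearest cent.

Extra cost ≈ £28,163.71 per year

Annual demand D = 4,290 × 12 = 51,480.
EOQ = √(2DS/H) = √(2 × 51,480 × 391 / 25.2) ≈ 1263.93.
Cost at Q* = (D/Q*)S + (Q*/2)H = √(2DSH) ≈ £31,850.99.
Cost at Q = 4,400: (51,480/4,400)×391 + (4,400/2)×25.2 = £4,574.70 + £55,440.00 = £60,014.70.
Excess = £60,014.70 − £31,850.99 = £28,163.71.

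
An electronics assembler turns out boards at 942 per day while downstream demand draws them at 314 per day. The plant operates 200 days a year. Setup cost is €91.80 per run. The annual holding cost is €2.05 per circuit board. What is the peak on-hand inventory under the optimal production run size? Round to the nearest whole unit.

Annual demand D = 314 × 200 = 62,800.
Production build-up factor (1 − d/p) = 1 − 314/942 = 0.6667.
Q* = √(2DS / (H(1 − d/p))) = √(2 × 62,800 × 91.8 / (2.05 × 0.6667)).
= √(11,530,080 / 1.3667) ≈ 2904.590.
Maximum inventory = Q*(1 − d/p) = 2904.590 × 0.6667 ≈ 1936.393.

I_max ≈ 1,936 boards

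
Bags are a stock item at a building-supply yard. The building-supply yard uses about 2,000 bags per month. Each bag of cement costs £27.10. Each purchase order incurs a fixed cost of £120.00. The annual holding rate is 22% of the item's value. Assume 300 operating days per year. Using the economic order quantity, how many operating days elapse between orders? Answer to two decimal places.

T ≈ 12.29 days

Annual demand D = 2,000 × 12 = 24,000.
Holding cost H = 0.22 × £27.10 = £5.9620 per unit per year.
Q* = √(2DS/H) = √(2 × 24,000 × 120 / 5.962) ≈ 982.91.
Cycle time = Q*/D × 300 = 982.91 / 24,000 × 300 ≈ 12.286 days.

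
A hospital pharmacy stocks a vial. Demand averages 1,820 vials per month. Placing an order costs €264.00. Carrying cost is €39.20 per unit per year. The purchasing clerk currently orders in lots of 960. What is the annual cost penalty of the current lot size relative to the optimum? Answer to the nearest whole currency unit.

Extra cost ≈ €3,561 per year

Annual demand D = 1,820 × 12 = 21,840.
EOQ = √(2DS/H) = √(2 × 21,840 × 264 / 39.2) ≈ 542.38.
Cost at Q* = (D/Q*)S + (Q*/2)H = √(2DSH) ≈ €21,261.13.
Cost at Q = 960: (21,840/960)×264 + (960/2)×39.2 = €6,006.00 + €18,816.00 = €24,822.00.
Excess = €24,822.00 − €21,261.13 = €3,560.87.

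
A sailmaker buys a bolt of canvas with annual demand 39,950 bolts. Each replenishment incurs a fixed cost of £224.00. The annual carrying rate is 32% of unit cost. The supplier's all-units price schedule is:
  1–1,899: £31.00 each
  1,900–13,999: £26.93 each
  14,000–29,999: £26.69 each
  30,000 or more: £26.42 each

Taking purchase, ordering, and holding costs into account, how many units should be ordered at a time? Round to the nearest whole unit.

Q* ≈ 1,900 bolts

Holding cost per unit per year at price C is H = 0.32·C.
Evaluate total cost at each tier's feasible EOQ or, if the EOQ is below the tier, at the tier's minimum quantity.
EOQ at £31.00 = 1343.2 (feasible in tier 1): TC = 39,950×£31.00 + (39,950/1343.2)×224 + (1343.2/2)×0.32×£31.00 = £1,251,774.57.
EOQ at £26.93 = 1441.1 < 1900, so use break Q=1900: TC = 39,950×£26.93 + (39,950/1900.0)×224 + (1900.0/2)×0.32×£26.93 = £1,088,750.11.
EOQ at £26.69 = 1447.6 < 14000, so use break Q=14000: TC = 39,950×£26.69 + (39,950/14000.0)×224 + (14000.0/2)×0.32×£26.69 = £1,126,690.30.
EOQ at £26.42 = 1455.0 < 30000, so use break Q=30000: TC = 39,950×£26.42 + (39,950/30000.0)×224 + (30000.0/2)×0.32×£26.42 = £1,182,593.29.
Lowest total cost is £1,088,750.11 at Q = 1900.0.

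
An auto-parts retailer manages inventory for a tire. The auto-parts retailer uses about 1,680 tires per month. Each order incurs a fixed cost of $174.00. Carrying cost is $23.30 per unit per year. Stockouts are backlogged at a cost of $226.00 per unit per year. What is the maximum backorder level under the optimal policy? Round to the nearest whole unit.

Annual demand D = 1,680 × 12 = 20,160.
With planned backorders, Q* = √(2DS/H) · √((H+B)/B).
√(2DS/H) = √(2 × 20,160 × 174 / 23.3) = 548.728.
√((H+B)/B) = √((23.3+226)/226) = 1.0503.
Q* ≈ 576.320.
S* = Q* · H/(H+B) = 576.320 × 23.3/249.3 ≈ 53.864.

S* ≈ 54 tires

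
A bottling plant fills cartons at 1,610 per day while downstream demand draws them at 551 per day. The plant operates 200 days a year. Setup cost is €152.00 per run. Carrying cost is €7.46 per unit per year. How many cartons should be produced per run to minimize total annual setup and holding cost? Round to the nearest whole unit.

Annual demand D = 551 × 200 = 110,200.
Production build-up factor (1 − d/p) = 1 − 551/1,610 = 0.6578.
Q* = √(2DS / (H(1 − d/p))) = √(2 × 110,200 × 152 / (7.46 × 0.6578)).
= √(33,500,800 / 4.9069) ≈ 2612.902.

Q* ≈ 2,613 cartons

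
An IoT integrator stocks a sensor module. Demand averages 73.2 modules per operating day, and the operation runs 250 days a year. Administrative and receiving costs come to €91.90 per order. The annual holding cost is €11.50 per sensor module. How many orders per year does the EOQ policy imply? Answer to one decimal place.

Annual demand D = 73.2 × 250 = 18,300.
Q* = √(2DS/H) = √(2 × 18,300 × 91.9 / 11.5) ≈ 540.82.
Orders per year = D / Q* = 18,300 / 540.82 ≈ 33.838.

N ≈ 33.8 orders per year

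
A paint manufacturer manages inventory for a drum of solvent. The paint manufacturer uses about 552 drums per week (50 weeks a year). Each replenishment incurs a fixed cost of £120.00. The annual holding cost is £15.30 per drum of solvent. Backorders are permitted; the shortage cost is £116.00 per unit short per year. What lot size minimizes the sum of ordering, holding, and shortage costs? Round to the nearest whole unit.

Annual demand D = 552 × 50 = 27,600.
With planned backorders, Q* = √(2DS/H) · √((H+B)/B).
√(2DS/H) = √(2 × 27,600 × 120 / 15.3) = 657.983.
√((H+B)/B) = √((15.3+116)/116) = 1.0639.
Q* ≈ 700.032.

Q* ≈ 700 drums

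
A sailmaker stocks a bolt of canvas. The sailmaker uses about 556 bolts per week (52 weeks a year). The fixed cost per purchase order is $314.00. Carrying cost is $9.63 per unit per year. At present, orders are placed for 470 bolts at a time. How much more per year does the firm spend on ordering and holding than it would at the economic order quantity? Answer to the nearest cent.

Extra cost ≈ $8,355.66 per year

Annual demand D = 556 × 52 = 28,912.
EOQ = √(2DS/H) = √(2 × 28,912 × 314 / 9.63) ≈ 1373.11.
Cost at Q* = (D/Q*)S + (Q*/2)H = √(2DSH) ≈ $13,223.06.
Cost at Q = 470: (28,912/470)×314 + (470/2)×9.63 = $19,315.68 + $2,263.05 = $21,578.73.
Excess = $21,578.73 − $13,223.06 = $8,355.66.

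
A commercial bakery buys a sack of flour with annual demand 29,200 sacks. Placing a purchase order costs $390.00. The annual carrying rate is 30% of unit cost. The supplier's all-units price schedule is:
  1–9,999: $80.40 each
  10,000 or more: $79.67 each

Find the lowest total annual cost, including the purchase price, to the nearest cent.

Holding cost per unit per year at price C is H = 0.30·C.
Evaluate total cost at each tier's feasible EOQ or, if the EOQ is below the tier, at the tier's minimum quantity.
EOQ at $80.40 = 971.7 (feasible in tier 1): TC = 29,200×$80.40 + (29,200/971.7)×390 + (971.7/2)×0.30×$80.40 = $2,371,118.37.
EOQ at $79.67 = 976.2 < 10000, so use break Q=10000: TC = 29,200×$79.67 + (29,200/10000.0)×390 + (10000.0/2)×0.30×$79.67 = $2,447,007.80.
Lowest total cost among the candidates is at Q = 971.7.

TC* ≈ $2,371,118.37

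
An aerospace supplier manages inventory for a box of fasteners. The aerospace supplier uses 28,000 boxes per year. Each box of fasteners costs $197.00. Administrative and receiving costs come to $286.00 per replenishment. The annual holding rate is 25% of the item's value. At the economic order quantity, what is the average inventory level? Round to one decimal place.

Holding cost H = 0.25 × $197.00 = $49.2500 per unit per year.
EOQ = √(2DS/H) = √(2 × 28,000 × 286 / 49.25) ≈ 570.26.
Average inventory = Q*/2 ≈ 570.26 / 2 = 285.131.

Average inventory ≈ 285.1 boxes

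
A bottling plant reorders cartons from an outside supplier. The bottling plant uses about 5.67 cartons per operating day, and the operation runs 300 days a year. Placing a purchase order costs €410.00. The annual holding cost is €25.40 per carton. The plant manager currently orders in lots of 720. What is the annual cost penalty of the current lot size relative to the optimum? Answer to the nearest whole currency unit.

Extra cost ≈ €4,160 per year

Annual demand D = 5.67 × 300 = 1,701.
EOQ = √(2DS/H) = √(2 × 1,701 × 410 / 25.4) ≈ 234.34.
Cost at Q* = (D/Q*)S + (Q*/2)H = √(2DSH) ≈ €5,952.18.
Cost at Q = 720: (1,701/720)×410 + (720/2)×25.4 = €968.62 + €9,144.00 = €10,112.62.
Excess = €10,112.62 − €5,952.18 = €4,160.45.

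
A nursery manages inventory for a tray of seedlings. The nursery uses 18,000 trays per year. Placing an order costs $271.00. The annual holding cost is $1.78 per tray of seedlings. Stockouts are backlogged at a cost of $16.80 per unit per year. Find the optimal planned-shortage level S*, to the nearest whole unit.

S* ≈ 236 trays

With planned backorders, Q* = √(2DS/H) · √((H+B)/B).
√(2DS/H) = √(2 × 18,000 × 271 / 1.78) = 2341.132.
√((H+B)/B) = √((1.78+16.8)/16.8) = 1.0516.
Q* ≈ 2462.034.
S* = Q* · H/(H+B) = 2462.034 × 1.78/18.58 ≈ 235.868.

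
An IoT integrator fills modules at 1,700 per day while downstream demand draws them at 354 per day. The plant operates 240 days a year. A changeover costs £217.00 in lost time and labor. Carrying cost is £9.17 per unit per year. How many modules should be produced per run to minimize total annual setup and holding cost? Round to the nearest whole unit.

Annual demand D = 354 × 240 = 84,960.
Production build-up factor (1 − d/p) = 1 − 354/1,700 = 0.7918.
Q* = √(2DS / (H(1 − d/p))) = √(2 × 84,960 × 217 / (9.17 × 0.7918)).
= √(36,872,640 / 7.2605) ≈ 2253.561.

Q* ≈ 2,254 modules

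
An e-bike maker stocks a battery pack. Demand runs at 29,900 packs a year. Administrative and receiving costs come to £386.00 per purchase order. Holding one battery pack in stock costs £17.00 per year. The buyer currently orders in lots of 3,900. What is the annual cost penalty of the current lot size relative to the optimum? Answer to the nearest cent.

EOQ = √(2DS/H) = √(2 × 29,900 × 386 / 17) ≈ 1165.25.
Cost at Q* = (D/Q*)S + (Q*/2)H = √(2DSH) ≈ £19,809.28.
Cost at Q = 3,900: (29,900/3,900)×386 + (3,900/2)×17 = £2,959.33 + £33,150.00 = £36,109.33.
Excess = £36,109.33 − £19,809.28 = £16,300.05.

Extra cost ≈ £16,300.05 per year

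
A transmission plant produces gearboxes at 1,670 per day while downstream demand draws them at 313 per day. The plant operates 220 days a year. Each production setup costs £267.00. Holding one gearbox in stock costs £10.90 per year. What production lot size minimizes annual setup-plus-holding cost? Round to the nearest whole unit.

Q* ≈ 2,038 gearboxes

Annual demand D = 313 × 220 = 68,860.
Production build-up factor (1 − d/p) = 1 − 313/1,670 = 0.8126.
Q* = √(2DS / (H(1 − d/p))) = √(2 × 68,860 × 267 / (10.9 × 0.8126)).
= √(36,771,240 / 8.8571) ≈ 2037.554.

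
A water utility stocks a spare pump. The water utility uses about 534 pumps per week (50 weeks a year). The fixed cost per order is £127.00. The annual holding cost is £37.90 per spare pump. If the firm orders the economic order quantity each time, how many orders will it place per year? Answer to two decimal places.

N ≈ 63.12 orders per year

Annual demand D = 534 × 50 = 26,700.
Q* = √(2DS/H) = √(2 × 26,700 × 127 / 37.9) ≈ 423.01.
Orders per year = D / Q* = 26,700 / 423.01 ≈ 63.119.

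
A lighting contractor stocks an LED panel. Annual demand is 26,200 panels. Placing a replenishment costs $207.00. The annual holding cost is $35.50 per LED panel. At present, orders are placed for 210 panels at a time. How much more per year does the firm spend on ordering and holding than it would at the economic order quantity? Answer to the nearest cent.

Extra cost ≈ $9,930.23 per year

EOQ = √(2DS/H) = √(2 × 26,200 × 207 / 35.5) ≈ 552.76.
Cost at Q* = (D/Q*)S + (Q*/2)H = √(2DSH) ≈ $19,622.98.
Cost at Q = 210: (26,200/210)×207 + (210/2)×35.5 = $25,825.71 + $3,727.50 = $29,553.21.
Excess = $29,553.21 − $19,622.98 = $9,930.23.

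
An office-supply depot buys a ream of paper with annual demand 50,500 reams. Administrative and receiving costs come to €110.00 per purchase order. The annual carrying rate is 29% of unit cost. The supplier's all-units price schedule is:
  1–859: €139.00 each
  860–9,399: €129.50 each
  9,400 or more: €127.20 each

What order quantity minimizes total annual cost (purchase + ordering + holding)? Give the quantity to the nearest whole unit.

Q* ≈ 860 reams

Holding cost per unit per year at price C is H = 0.29·C.
Candidates are each tier's EOQ (if it falls in that tier) and each price-break quantity.
EOQ at €139.00 = 525.0 (feasible in tier 1): TC = 50,500×€139.00 + (50,500/525.0)×110 + (525.0/2)×0.29×€139.00 = €7,040,662.33.
EOQ at €129.50 = 543.9 < 860, so use break Q=860: TC = 50,500×€129.50 + (50,500/860.0)×110 + (860.0/2)×0.29×€129.50 = €6,562,357.95.
EOQ at €127.20 = 548.8 < 9400, so use break Q=9400: TC = 50,500×€127.20 + (50,500/9400.0)×110 + (9400.0/2)×0.29×€127.20 = €6,597,564.56.
Lowest total cost is €6,562,357.95 at Q = 860.0.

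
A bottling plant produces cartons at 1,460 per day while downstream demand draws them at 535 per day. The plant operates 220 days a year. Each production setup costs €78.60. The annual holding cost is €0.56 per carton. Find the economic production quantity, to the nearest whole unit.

Q* ≈ 7,221 cartons

Annual demand D = 535 × 220 = 117,700.
Production build-up factor (1 − d/p) = 1 − 535/1,460 = 0.6336.
Q* = √(2DS / (H(1 − d/p))) = √(2 × 117,700 × 78.6 / (0.56 × 0.6336)).
= √(18,502,440 / 0.3548) ≈ 7221.477.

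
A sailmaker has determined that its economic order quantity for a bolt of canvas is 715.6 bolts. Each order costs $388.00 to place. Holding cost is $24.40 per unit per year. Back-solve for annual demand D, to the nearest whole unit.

The basic EOQ model gives Q* = √(2DS/H); rearrange for the unknown.
From Q* = √(2DS/H): D = Q*²H / (2S) = 715.6² × 24.4 / (2 × 388) = 16101.590.

D ≈ 16,102 bolts per year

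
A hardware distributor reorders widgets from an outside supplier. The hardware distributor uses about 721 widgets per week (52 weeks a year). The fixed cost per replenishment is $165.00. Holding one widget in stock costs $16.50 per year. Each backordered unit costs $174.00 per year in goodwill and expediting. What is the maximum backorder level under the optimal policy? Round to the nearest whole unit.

S* ≈ 78 widgets

Annual demand D = 721 × 52 = 37,492.
With planned backorders, Q* = √(2DS/H) · √((H+B)/B).
√(2DS/H) = √(2 × 37,492 × 165 / 16.5) = 865.933.
√((H+B)/B) = √((16.5+174)/174) = 1.0463.
Q* ≈ 906.060.
S* = Q* · H/(H+B) = 906.060 × 16.5/190.5 ≈ 78.478.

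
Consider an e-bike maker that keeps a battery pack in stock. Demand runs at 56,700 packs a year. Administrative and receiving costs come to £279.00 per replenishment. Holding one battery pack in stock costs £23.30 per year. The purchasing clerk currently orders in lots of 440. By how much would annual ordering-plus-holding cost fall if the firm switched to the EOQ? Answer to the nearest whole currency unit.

EOQ = √(2DS/H) = √(2 × 56,700 × 279 / 23.3) ≈ 1165.28.
Cost at Q* = (D/Q*)S + (Q*/2)H = √(2DSH) ≈ £27,151.05.
Cost at Q = 440: (56,700/440)×279 + (440/2)×23.3 = £35,952.95 + £5,126.00 = £41,078.95.
Excess = £41,078.95 − £27,151.05 = £13,927.91.

Extra cost ≈ £13,928 per year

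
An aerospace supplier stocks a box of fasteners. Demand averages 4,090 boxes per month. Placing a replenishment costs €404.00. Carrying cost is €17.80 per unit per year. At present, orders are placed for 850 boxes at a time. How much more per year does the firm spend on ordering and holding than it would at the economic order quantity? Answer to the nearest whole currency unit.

Annual demand D = 4,090 × 12 = 49,080.
EOQ = √(2DS/H) = √(2 × 49,080 × 404 / 17.8) ≈ 1492.62.
Cost at Q* = (D/Q*)S + (Q*/2)H = √(2DSH) ≈ €26,568.56.
Cost at Q = 850: (49,080/850)×404 + (850/2)×17.8 = €23,327.44 + €7,565.00 = €30,892.44.
Excess = €30,892.44 − €26,568.56 = €4,323.88.

Extra cost ≈ €4,324 per year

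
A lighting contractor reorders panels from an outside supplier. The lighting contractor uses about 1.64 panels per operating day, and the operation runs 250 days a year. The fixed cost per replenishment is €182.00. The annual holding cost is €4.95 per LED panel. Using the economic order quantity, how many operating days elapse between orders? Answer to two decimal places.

Annual demand D = 1.64 × 250 = 410.
The optimal lot size = √(2DS/H) = √(2 × 410 × 182 / 4.95) ≈ 173.64.
Cycle time = Q*/D × 250 = 173.64 / 410 × 250 ≈ 105.876 days.

T ≈ 105.88 days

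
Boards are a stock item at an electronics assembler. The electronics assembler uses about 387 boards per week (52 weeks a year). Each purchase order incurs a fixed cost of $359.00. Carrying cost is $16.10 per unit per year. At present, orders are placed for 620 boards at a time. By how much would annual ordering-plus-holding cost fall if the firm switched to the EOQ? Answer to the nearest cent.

Annual demand D = 387 × 52 = 20,124.
EOQ = √(2DS/H) = √(2 × 20,124 × 359 / 16.1) ≈ 947.34.
Cost at Q* = (D/Q*)S + (Q*/2)H = √(2DSH) ≈ $15,252.19.
Cost at Q = 620: (20,124/620)×359 + (620/2)×16.1 = $11,652.45 + $4,991.00 = $16,643.45.
Excess = $16,643.45 − $15,252.19 = $1,391.25.

Extra cost ≈ $1,391.25 per year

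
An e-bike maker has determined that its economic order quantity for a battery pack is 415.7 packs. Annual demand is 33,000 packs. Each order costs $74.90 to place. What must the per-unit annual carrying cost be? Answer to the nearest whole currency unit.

H ≈ $29

The basic EOQ model gives Q* = √(2DS/H); rearrange for the unknown.
From Q* = √(2DS/H): H = 2DS / Q*² = 2 × 33,000 × 74.9 / 415.7² = 28.6066.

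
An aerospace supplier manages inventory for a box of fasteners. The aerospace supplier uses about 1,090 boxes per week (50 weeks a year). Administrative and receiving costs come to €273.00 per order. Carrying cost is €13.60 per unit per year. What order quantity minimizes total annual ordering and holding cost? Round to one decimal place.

Q* ≈ 1,479.2 boxes

Annual demand D = 1,090 × 50 = 54,500.
EOQ = √(2DS / H) = √(2 × 54,500 × 273 / 13.6).
= √(29,757,000 / 13.6) = √2,188,014.7059 ≈ 1479.194.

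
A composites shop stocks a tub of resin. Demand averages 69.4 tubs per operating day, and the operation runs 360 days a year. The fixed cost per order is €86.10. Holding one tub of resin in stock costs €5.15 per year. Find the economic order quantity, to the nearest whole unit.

Annual demand D = 69.4 × 360 = 24,984.
EOQ = √(2DS / H) = √(2 × 24,984 × 86.1 / 5.15).
= √(4,302,244.8 / 5.15) = √835,387.3398 ≈ 913.995.

Q* ≈ 914 tubs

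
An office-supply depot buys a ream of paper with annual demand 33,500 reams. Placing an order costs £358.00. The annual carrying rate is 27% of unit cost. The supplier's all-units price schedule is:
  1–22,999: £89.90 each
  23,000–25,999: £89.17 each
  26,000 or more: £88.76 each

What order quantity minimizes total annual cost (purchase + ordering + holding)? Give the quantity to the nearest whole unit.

Q* ≈ 994 reams

Holding cost per unit per year at price C is H = 0.27·C.
Candidates are each tier's EOQ (if it falls in that tier) and each price-break quantity.
EOQ at £89.90 = 994.1 (feasible in tier 1): TC = 33,500×£89.90 + (33,500/994.1)×358 + (994.1/2)×0.27×£89.90 = £3,035,779.07.
EOQ at £89.17 = 998.1 < 23000, so use break Q=23000: TC = 33,500×£89.17 + (33,500/23000.0)×358 + (23000.0/2)×0.27×£89.17 = £3,264,589.28.
EOQ at £88.76 = 1000.4 < 26000, so use break Q=26000: TC = 33,500×£88.76 + (33,500/26000.0)×358 + (26000.0/2)×0.27×£88.76 = £3,285,468.87.
Lowest total cost is £3,035,779.07 at Q = 994.1.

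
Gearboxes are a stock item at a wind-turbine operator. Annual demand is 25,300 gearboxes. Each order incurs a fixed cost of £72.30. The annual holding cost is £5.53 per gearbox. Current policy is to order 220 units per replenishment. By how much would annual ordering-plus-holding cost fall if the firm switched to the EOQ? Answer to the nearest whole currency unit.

Extra cost ≈ £4,425 per year

EOQ = √(2DS/H) = √(2 × 25,300 × 72.3 / 5.53) ≈ 813.36.
Cost at Q* = (D/Q*)S + (Q*/2)H = √(2DSH) ≈ £4,497.87.
Cost at Q = 220: (25,300/220)×72.3 + (220/2)×5.53 = £8,314.50 + £608.30 = £8,922.80.
Excess = £8,922.80 − £4,497.87 = £4,424.93.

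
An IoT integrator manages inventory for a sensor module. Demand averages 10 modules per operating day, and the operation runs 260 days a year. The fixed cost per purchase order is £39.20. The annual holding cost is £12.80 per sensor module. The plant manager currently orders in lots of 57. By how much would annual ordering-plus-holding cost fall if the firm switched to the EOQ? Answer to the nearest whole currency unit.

Annual demand D = 10 × 260 = 2,600.
EOQ = √(2DS/H) = √(2 × 2,600 × 39.2 / 12.8) ≈ 126.19.
Cost at Q* = (D/Q*)S + (Q*/2)H = √(2DSH) ≈ £1,615.29.
Cost at Q = 57: (2,600/57)×39.2 + (57/2)×12.8 = £1,788.07 + £364.80 = £2,152.87.
Excess = £2,152.87 − £1,615.29 = £537.58.

Extra cost ≈ £538 per year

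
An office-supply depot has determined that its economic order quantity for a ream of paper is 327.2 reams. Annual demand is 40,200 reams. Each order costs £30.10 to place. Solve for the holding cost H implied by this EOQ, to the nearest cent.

Squaring Q* = √(2DS/H) gives Q*² = 2DS/H.
From Q* = √(2DS/H): H = 2DS / Q*² = 2 × 40,200 × 30.1 / 327.2² = 22.6046.

H ≈ £22.60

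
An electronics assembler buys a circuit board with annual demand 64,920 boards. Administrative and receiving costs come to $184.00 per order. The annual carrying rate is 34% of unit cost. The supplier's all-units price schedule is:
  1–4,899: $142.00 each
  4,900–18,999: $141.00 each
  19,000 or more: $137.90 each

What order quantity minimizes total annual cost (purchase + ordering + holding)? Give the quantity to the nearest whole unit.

Holding cost per unit per year at price C is H = 0.34·C.
Candidates are each tier's EOQ (if it falls in that tier) and each price-break quantity.
EOQ at $142.00 = 703.4 (feasible in tier 1): TC = 64,920×$142.00 + (64,920/703.4)×184 + (703.4/2)×0.34×$142.00 = $9,252,602.28.
EOQ at $141.00 = 705.9 < 4900, so use break Q=4900: TC = 64,920×$141.00 + (64,920/4900.0)×184 + (4900.0/2)×0.34×$141.00 = $9,273,610.81.
EOQ at $137.90 = 713.8 < 19000, so use break Q=19000: TC = 64,920×$137.90 + (64,920/19000.0)×184 + (19000.0/2)×0.34×$137.90 = $9,398,513.70.
Lowest total cost is $9,252,602.28 at Q = 703.4.

Q* ≈ 703 boards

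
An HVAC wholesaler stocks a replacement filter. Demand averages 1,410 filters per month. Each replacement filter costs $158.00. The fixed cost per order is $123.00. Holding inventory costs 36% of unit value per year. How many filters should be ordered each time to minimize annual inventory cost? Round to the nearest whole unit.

Q* ≈ 271 filters

Annual demand D = 1,410 × 12 = 16,920.
Holding cost H = 0.36 × $158.00 = $56.8800 per unit per year.
EOQ = √(2DS / H) = √(2 × 16,920 × 123 / 56.88).
= √(4,162,320 / 56.88) = √73,177.2152 ≈ 270.513.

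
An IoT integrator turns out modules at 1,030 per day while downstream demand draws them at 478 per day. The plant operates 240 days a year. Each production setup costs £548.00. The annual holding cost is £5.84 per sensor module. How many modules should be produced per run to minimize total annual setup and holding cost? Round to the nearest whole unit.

Q* ≈ 6,338 modules

Annual demand D = 478 × 240 = 114,720.
Production build-up factor (1 − d/p) = 1 − 478/1,030 = 0.5359.
Q* = √(2DS / (H(1 − d/p))) = √(2 × 114,720 × 548 / (5.84 × 0.5359)).
= √(125,733,120 / 3.1298) ≈ 6338.223.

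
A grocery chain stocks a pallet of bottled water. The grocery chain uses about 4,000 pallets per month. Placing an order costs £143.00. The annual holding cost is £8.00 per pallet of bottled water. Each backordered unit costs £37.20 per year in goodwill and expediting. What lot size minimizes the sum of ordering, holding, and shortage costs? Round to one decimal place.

Annual demand D = 4,000 × 12 = 48,000.
With planned backorders, Q* = √(2DS/H) · √((H+B)/B).
√(2DS/H) = √(2 × 48,000 × 143 / 8) = 1309.962.
√((H+B)/B) = √((8+37.2)/37.2) = 1.1023.
Q* ≈ 1443.964.

Q* ≈ 1,444.0 pallets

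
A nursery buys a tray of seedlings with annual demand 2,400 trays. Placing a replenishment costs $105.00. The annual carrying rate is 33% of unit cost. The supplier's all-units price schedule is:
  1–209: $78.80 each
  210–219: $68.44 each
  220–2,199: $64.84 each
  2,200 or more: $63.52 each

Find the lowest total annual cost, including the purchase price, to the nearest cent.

Holding cost per unit per year at price C is H = 0.33·C.
For each price level, check whether its EOQ is feasible; otherwise the best quantity at that price is the breakpoint.
EOQ at $78.80 = 139.2 (feasible in tier 1): TC = 2,400×$78.80 + (2,400/139.2)×105 + (139.2/2)×0.33×$78.80 = $192,740.22.
EOQ at $68.44 = 149.4 < 210, so use break Q=210: TC = 2,400×$68.44 + (2,400/210.0)×105 + (210.0/2)×0.33×$68.44 = $167,827.45.
EOQ at $64.84 = 153.5 < 220, so use break Q=220: TC = 2,400×$64.84 + (2,400/220.0)×105 + (220.0/2)×0.33×$64.84 = $159,115.15.
EOQ at $63.52 = 155.1 < 2200, so use break Q=2200: TC = 2,400×$63.52 + (2,400/2200.0)×105 + (2200.0/2)×0.33×$63.52 = $175,620.31.
Lowest total cost among the candidates is at Q = 220.0.

TC* ≈ $159,115.15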